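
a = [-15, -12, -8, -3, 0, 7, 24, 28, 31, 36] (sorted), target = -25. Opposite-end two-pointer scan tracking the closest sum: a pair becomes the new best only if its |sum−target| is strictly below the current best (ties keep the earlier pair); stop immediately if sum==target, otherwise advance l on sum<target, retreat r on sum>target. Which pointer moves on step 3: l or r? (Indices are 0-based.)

r

[0,9] -15+36=21 d=46 * → r--
[0,8] -15+31=16 d=41 * → r--
[0,7] -15+28=13 d=38 * → r--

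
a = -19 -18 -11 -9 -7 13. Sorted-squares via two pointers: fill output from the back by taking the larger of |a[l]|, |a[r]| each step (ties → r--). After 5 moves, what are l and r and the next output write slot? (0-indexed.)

l=0 r=5: |-19|>|13| out[5]=361, l++
l=1 r=5: |-18|>|13| out[4]=324, l++
l=2 r=5: |-11|<=|13| out[3]=169, r--
l=2 r=4: |-11|>|-7| out[2]=121, l++
l=3 r=4: |-9|>|-7| out[1]=81, l++

l=4, r=4, next write slot=0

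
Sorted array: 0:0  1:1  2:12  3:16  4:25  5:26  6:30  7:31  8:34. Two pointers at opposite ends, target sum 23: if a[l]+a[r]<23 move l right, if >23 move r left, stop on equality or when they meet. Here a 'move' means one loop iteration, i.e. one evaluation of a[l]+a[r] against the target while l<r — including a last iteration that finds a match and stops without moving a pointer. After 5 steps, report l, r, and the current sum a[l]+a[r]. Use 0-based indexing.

l=0 r=8: 0+34=34 >23, r--
l=0 r=7: 0+31=31 >23, r--
l=0 r=6: 0+30=30 >23, r--
l=0 r=5: 0+26=26 >23, r--
l=0 r=4: 0+25=25 >23, r--

l=0, r=3, sum=16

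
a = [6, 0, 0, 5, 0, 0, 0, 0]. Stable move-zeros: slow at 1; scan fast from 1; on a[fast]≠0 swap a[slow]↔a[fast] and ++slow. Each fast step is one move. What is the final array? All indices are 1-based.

(s=1,f=1) a[fast]=6≠0 swap→a[1]=6 → slow++,fast++
(s=2,f=2) a[fast]=0 → fast++
(s=2,f=3) a[fast]=0 → fast++
(s=2,f=4) a[fast]=5≠0 swap→a[2]=5 → slow++,fast++
(s=3,f=5) a[fast]=0 → fast++
(s=3,f=6) a[fast]=0 → fast++
(s=3,f=7) a[fast]=0 → fast++
(s=3,f=8) a[fast]=0 → fast++

[6, 5, 0, 0, 0, 0, 0, 0]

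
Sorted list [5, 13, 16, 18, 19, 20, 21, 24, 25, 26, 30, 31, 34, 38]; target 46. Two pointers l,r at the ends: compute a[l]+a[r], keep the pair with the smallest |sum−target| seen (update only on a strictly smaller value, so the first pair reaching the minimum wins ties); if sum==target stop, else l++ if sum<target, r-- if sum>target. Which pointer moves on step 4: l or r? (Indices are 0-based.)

l

[0,13] 5+38=43 d=3 * → l++
[1,13] 13+38=51 d=5 → r--
[1,12] 13+34=47 d=1 * → r--
[1,11] 13+31=44 d=2 → l++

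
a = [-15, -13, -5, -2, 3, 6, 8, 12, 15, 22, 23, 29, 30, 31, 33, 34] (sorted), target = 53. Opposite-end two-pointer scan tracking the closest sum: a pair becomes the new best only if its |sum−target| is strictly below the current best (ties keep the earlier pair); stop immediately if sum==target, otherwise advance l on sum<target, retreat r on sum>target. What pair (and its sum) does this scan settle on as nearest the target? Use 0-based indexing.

pair (22, 31) with sum 53 (|Δ|=0)

[0,15] -15+34=19 d=34 * → l++
[1,15] -13+34=21 d=32 * → l++
[2,15] -5+34=29 d=24 * → l++
[3,15] -2+34=32 d=21 * → l++
[4,15] 3+34=37 d=16 * → l++
[5,15] 6+34=40 d=13 * → l++
[6,15] 8+34=42 d=11 * → l++
[7,15] 12+34=46 d=7 * → l++
[8,15] 15+34=49 d=4 * → l++
[9,15] 22+34=56 d=3 * → r--
[9,14] 22+33=55 d=2 * → r--
[9,13] 22+31=53 d=0 * → stop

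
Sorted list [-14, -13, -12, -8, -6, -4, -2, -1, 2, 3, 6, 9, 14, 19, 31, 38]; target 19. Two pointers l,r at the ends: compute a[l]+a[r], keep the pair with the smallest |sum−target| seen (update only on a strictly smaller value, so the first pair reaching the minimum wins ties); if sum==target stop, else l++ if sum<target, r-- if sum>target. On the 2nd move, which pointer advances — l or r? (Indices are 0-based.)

l=0 r=15: -14+38=24 d=5 *, r--
l=0 r=14: -14+31=17 d=2 *, l++

l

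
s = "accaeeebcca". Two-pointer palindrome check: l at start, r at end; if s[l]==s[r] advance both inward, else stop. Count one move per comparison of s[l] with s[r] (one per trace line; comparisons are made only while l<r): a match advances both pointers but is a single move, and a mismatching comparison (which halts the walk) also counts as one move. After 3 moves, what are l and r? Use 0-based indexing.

l=3, r=7

l=0 r=10: 'a'=='a', l++,r--
l=1 r=9: 'c'=='c', l++,r--
l=2 r=8: 'c'=='c', l++,r--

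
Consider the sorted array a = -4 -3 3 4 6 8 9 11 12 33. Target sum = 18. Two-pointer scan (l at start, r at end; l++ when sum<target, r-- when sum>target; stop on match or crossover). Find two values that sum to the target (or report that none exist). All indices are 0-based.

(6, 12)

[0,9] -4+33=29 >18 → r--
[0,8] -4+12=8 <18 → l++
[1,8] -3+12=9 <18 → l++
[2,8] 3+12=15 <18 → l++
[3,8] 4+12=16 <18 → l++
[4,8] 6+12=18 → found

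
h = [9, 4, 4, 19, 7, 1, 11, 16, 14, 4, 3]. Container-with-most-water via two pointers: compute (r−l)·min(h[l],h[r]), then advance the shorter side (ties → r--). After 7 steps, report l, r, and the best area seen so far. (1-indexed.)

l=4, r=7, best area=72

l=1 r=11: min(9,3)*10=30 best=30 *, r--
l=1 r=10: min(9,4)*9=36 best=36 *, r--
l=1 r=9: min(9,14)*8=72 best=72 *, l++
l=2 r=9: min(4,14)*7=28 best=72, l++
l=3 r=9: min(4,14)*6=24 best=72, l++
l=4 r=9: min(19,14)*5=70 best=72, r--
l=4 r=8: min(19,16)*4=64 best=72, r--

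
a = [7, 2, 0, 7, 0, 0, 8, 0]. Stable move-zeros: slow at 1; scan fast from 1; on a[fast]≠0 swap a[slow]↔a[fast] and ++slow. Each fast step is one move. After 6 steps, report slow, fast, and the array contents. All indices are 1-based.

slow=4, fast=7, a=[7, 2, 7, 0, 0, 0, 8, 0]

(s=1,f=1) a[fast]=7≠0 swap→a[1]=7 → slow++,fast++
(s=2,f=2) a[fast]=2≠0 swap→a[2]=2 → slow++,fast++
(s=3,f=3) a[fast]=0 → fast++
(s=3,f=4) a[fast]=7≠0 swap→a[3]=7 → slow++,fast++
(s=4,f=5) a[fast]=0 → fast++
(s=4,f=6) a[fast]=0 → fast++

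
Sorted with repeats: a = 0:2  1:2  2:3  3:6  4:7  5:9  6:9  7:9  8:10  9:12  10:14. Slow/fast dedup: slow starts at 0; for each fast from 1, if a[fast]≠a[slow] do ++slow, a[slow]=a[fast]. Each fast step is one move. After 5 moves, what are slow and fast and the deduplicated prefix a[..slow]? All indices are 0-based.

(s=0,f=1) a[fast]=2=a[slow] dup → fast++
(s=0,f=2) a[fast]=3≠a[slow]=2 write a[1]=3 → slow++,fast++
(s=1,f=3) a[fast]=6≠a[slow]=3 write a[2]=6 → slow++,fast++
(s=2,f=4) a[fast]=7≠a[slow]=6 write a[3]=7 → slow++,fast++
(s=3,f=5) a[fast]=9≠a[slow]=7 write a[4]=9 → slow++,fast++

slow=4, fast=6, prefix=[2, 3, 6, 7, 9]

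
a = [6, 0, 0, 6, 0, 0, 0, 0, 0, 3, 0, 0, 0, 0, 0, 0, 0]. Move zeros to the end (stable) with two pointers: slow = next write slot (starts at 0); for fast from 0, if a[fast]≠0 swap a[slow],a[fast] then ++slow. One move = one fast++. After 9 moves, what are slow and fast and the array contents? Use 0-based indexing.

slow=2, fast=9, a=[6, 6, 0, 0, 0, 0, 0, 0, 0, 3, 0, 0, 0, 0, 0, 0, 0]

(s=0,f=0) a[fast]=6≠0 swap→a[0]=6 → slow++,fast++
(s=1,f=1) a[fast]=0 → fast++
(s=1,f=2) a[fast]=0 → fast++
(s=1,f=3) a[fast]=6≠0 swap→a[1]=6 → slow++,fast++
(s=2,f=4) a[fast]=0 → fast++
(s=2,f=5) a[fast]=0 → fast++
(s=2,f=6) a[fast]=0 → fast++
(s=2,f=7) a[fast]=0 → fast++
(s=2,f=8) a[fast]=0 → fast++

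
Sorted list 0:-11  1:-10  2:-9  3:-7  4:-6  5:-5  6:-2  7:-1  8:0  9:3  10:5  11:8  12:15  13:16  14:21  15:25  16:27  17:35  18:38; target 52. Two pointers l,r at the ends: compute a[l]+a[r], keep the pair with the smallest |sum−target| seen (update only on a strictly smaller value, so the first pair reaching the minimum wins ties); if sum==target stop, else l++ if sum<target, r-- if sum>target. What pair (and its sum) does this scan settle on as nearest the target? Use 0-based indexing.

pair (25, 27) with sum 52 (|Δ|=0)

l=0 r=18: -11+38=27 d=25 *, l++
l=1 r=18: -10+38=28 d=24 *, l++
l=2 r=18: -9+38=29 d=23 *, l++
l=3 r=18: -7+38=31 d=21 *, l++
l=4 r=18: -6+38=32 d=20 *, l++
l=5 r=18: -5+38=33 d=19 *, l++
l=6 r=18: -2+38=36 d=16 *, l++
l=7 r=18: -1+38=37 d=15 *, l++
l=8 r=18: 0+38=38 d=14 *, l++
l=9 r=18: 3+38=41 d=11 *, l++
l=10 r=18: 5+38=43 d=9 *, l++
l=11 r=18: 8+38=46 d=6 *, l++
l=12 r=18: 15+38=53 d=1 *, r--
l=12 r=17: 15+35=50 d=2, l++
l=13 r=17: 16+35=51 d=1, l++
l=14 r=17: 21+35=56 d=4, r--
l=14 r=16: 21+27=48 d=4, l++
l=15 r=16: 25+27=52 d=0 *, stop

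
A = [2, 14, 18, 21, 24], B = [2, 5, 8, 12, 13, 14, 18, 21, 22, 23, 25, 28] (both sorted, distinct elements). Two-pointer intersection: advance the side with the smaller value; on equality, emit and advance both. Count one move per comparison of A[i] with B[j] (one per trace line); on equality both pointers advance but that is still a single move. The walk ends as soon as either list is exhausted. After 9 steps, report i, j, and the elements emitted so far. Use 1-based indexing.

i=5, j=10, emitted=[2, 14, 18, 21]

[i=1,j=1] 2==2 emit → i++,j++
[i=2,j=2] 14>5 → j++
[i=2,j=3] 14>8 → j++
[i=2,j=4] 14>12 → j++
[i=2,j=5] 14>13 → j++
[i=2,j=6] 14==14 emit → i++,j++
[i=3,j=7] 18==18 emit → i++,j++
[i=4,j=8] 21==21 emit → i++,j++
[i=5,j=9] 24>22 → j++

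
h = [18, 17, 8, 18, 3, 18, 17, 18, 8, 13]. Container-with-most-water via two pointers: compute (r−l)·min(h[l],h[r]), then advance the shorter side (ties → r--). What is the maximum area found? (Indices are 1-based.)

l=1 r=10: min(18,13)*9=117 best=117 *, r--
l=1 r=9: min(18,8)*8=64 best=117, r--
l=1 r=8: min(18,18)*7=126 best=126 *, r--
l=1 r=7: min(18,17)*6=102 best=126, r--
l=1 r=6: min(18,18)*5=90 best=126, r--
l=1 r=5: min(18,3)*4=12 best=126, r--
l=1 r=4: min(18,18)*3=54 best=126, r--
l=1 r=3: min(18,8)*2=16 best=126, r--
l=1 r=2: min(18,17)*1=17 best=126, r--

max area = 126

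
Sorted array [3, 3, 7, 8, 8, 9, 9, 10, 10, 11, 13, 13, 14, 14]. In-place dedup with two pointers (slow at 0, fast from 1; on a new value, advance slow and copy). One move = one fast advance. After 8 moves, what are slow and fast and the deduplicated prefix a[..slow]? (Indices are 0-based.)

(s=0,f=1) a[fast]=3=a[slow] dup → fast++
(s=0,f=2) a[fast]=7≠a[slow]=3 write a[1]=7 → slow++,fast++
(s=1,f=3) a[fast]=8≠a[slow]=7 write a[2]=8 → slow++,fast++
(s=2,f=4) a[fast]=8=a[slow] dup → fast++
(s=2,f=5) a[fast]=9≠a[slow]=8 write a[3]=9 → slow++,fast++
(s=3,f=6) a[fast]=9=a[slow] dup → fast++
(s=3,f=7) a[fast]=10≠a[slow]=9 write a[4]=10 → slow++,fast++
(s=4,f=8) a[fast]=10=a[slow] dup → fast++

slow=4, fast=9, prefix=[3, 7, 8, 9, 10]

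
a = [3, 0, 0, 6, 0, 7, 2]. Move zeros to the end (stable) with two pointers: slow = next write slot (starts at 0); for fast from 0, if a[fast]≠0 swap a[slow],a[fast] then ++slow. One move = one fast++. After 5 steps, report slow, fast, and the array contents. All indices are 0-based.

slow=0 fast=0: a[fast]=3≠0 swap→a[0]=3, slow++,fast++
slow=1 fast=1: a[fast]=0, fast++
slow=1 fast=2: a[fast]=0, fast++
slow=1 fast=3: a[fast]=6≠0 swap→a[1]=6, slow++,fast++
slow=2 fast=4: a[fast]=0, fast++

slow=2, fast=5, a=[3, 6, 0, 0, 0, 7, 2]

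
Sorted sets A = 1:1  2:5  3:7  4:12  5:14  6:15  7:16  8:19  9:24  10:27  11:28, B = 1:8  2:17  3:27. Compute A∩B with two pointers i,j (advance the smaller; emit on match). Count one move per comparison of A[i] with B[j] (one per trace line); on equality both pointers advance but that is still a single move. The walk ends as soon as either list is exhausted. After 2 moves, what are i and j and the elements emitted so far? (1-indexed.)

[i=1,j=1] 1<8 → i++
[i=2,j=1] 5<8 → i++

i=3, j=1, emitted=[]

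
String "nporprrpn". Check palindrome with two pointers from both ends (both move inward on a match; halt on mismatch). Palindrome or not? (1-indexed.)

not a palindrome (mismatch at 3,7)

l=1 r=9: 'n'=='n', l++,r--
l=2 r=8: 'p'=='p', l++,r--
l=3 r=7: 'o'!='r', stop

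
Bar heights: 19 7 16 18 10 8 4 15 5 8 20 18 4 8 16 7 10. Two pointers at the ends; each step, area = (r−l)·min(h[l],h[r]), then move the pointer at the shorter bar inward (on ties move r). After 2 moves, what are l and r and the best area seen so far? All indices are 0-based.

l=0, r=14, best area=160

l=0 r=16: min(19,10)*16=160 best=160 *, r--
l=0 r=15: min(19,7)*15=105 best=160, r--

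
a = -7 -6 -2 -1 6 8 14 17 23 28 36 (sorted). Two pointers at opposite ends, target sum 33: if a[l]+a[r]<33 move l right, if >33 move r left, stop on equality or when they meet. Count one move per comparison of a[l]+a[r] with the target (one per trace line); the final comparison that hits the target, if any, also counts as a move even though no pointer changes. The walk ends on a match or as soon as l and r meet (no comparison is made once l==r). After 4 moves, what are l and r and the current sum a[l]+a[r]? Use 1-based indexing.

l=4, r=10, sum=27

[1,11] -7+36=29 <33 → l++
[2,11] -6+36=30 <33 → l++
[3,11] -2+36=34 >33 → r--
[3,10] -2+28=26 <33 → l++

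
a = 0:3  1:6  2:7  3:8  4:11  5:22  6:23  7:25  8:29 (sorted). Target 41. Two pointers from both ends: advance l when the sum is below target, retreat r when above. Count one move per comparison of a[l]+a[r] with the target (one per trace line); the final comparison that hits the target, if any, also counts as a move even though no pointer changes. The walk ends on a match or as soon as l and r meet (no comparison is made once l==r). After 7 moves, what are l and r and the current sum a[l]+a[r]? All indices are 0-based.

l=0 r=8: 3+29=32 <41, l++
l=1 r=8: 6+29=35 <41, l++
l=2 r=8: 7+29=36 <41, l++
l=3 r=8: 8+29=37 <41, l++
l=4 r=8: 11+29=40 <41, l++
l=5 r=8: 22+29=51 >41, r--
l=5 r=7: 22+25=47 >41, r--

l=5, r=6, sum=45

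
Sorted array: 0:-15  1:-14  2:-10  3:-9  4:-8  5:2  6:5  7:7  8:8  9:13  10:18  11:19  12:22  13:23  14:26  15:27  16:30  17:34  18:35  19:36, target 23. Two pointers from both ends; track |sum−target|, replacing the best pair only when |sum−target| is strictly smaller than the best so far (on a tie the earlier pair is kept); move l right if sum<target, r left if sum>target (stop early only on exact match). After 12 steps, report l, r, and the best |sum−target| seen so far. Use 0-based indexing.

l=0 r=19: -15+36=21 d=2 *, l++
l=1 r=19: -14+36=22 d=1 *, l++
l=2 r=19: -10+36=26 d=3, r--
l=2 r=18: -10+35=25 d=2, r--
l=2 r=17: -10+34=24 d=1, r--
l=2 r=16: -10+30=20 d=3, l++
l=3 r=16: -9+30=21 d=2, l++
l=4 r=16: -8+30=22 d=1, l++
l=5 r=16: 2+30=32 d=9, r--
l=5 r=15: 2+27=29 d=6, r--
l=5 r=14: 2+26=28 d=5, r--
l=5 r=13: 2+23=25 d=2, r--

l=5, r=12, best |Δ|=1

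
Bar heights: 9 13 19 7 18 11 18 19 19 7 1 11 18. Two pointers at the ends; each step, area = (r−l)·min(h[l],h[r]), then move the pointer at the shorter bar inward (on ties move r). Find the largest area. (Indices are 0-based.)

[0,12] min(9,18)*12=108 best=108 * → l++
[1,12] min(13,18)*11=143 best=143 * → l++
[2,12] min(19,18)*10=180 best=180 * → r--
[2,11] min(19,11)*9=99 best=180 → r--
[2,10] min(19,1)*8=8 best=180 → r--
[2,9] min(19,7)*7=49 best=180 → r--
[2,8] min(19,19)*6=114 best=180 → r--
[2,7] min(19,19)*5=95 best=180 → r--
[2,6] min(19,18)*4=72 best=180 → r--
[2,5] min(19,11)*3=33 best=180 → r--
[2,4] min(19,18)*2=36 best=180 → r--
[2,3] min(19,7)*1=7 best=180 → r--

max area = 180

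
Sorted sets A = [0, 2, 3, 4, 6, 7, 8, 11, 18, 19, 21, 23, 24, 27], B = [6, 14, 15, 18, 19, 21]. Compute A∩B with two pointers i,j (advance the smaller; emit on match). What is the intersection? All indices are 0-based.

[i=0,j=0] 0<6 → i++
[i=1,j=0] 2<6 → i++
[i=2,j=0] 3<6 → i++
[i=3,j=0] 4<6 → i++
[i=4,j=0] 6==6 emit → i++,j++
[i=5,j=1] 7<14 → i++
[i=6,j=1] 8<14 → i++
[i=7,j=1] 11<14 → i++
[i=8,j=1] 18>14 → j++
[i=8,j=2] 18>15 → j++
[i=8,j=3] 18==18 emit → i++,j++
[i=9,j=4] 19==19 emit → i++,j++
[i=10,j=5] 21==21 emit → i++,j++

intersection = [6, 18, 19, 21]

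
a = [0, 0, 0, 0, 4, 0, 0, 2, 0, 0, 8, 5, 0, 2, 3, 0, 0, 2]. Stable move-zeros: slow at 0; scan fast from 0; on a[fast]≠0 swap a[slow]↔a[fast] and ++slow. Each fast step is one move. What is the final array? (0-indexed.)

(s=0,f=0) a[fast]=0 → fast++
(s=0,f=1) a[fast]=0 → fast++
(s=0,f=2) a[fast]=0 → fast++
(s=0,f=3) a[fast]=0 → fast++
(s=0,f=4) a[fast]=4≠0 swap→a[0]=4 → slow++,fast++
(s=1,f=5) a[fast]=0 → fast++
(s=1,f=6) a[fast]=0 → fast++
(s=1,f=7) a[fast]=2≠0 swap→a[1]=2 → slow++,fast++
(s=2,f=8) a[fast]=0 → fast++
(s=2,f=9) a[fast]=0 → fast++
(s=2,f=10) a[fast]=8≠0 swap→a[2]=8 → slow++,fast++
(s=3,f=11) a[fast]=5≠0 swap→a[3]=5 → slow++,fast++
(s=4,f=12) a[fast]=0 → fast++
(s=4,f=13) a[fast]=2≠0 swap→a[4]=2 → slow++,fast++
(s=5,f=14) a[fast]=3≠0 swap→a[5]=3 → slow++,fast++
(s=6,f=15) a[fast]=0 → fast++
(s=6,f=16) a[fast]=0 → fast++
(s=6,f=17) a[fast]=2≠0 swap→a[6]=2 → slow++,fast++

[4, 2, 8, 5, 2, 3, 2, 0, 0, 0, 0, 0, 0, 0, 0, 0, 0, 0]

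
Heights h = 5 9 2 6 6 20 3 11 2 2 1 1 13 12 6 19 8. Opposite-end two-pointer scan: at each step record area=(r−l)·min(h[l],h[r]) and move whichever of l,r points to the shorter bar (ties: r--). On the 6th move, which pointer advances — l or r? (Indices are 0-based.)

l

l=0 r=16: min(5,8)*16=80 best=80 *, l++
l=1 r=16: min(9,8)*15=120 best=120 *, r--
l=1 r=15: min(9,19)*14=126 best=126 *, l++
l=2 r=15: min(2,19)*13=26 best=126, l++
l=3 r=15: min(6,19)*12=72 best=126, l++
l=4 r=15: min(6,19)*11=66 best=126, l++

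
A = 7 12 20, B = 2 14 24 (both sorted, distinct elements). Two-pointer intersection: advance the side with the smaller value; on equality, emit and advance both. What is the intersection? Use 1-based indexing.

[i=1,j=1] 7>2 → j++
[i=1,j=2] 7<14 → i++
[i=2,j=2] 12<14 → i++
[i=3,j=2] 20>14 → j++
[i=3,j=3] 20<24 → i++

intersection = []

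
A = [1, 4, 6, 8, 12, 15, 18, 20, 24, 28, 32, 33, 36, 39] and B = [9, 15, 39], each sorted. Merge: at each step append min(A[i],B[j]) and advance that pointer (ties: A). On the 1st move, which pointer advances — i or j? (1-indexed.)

i

i=1 j=1: A[i]=1<=B[j]=9 take 1, i++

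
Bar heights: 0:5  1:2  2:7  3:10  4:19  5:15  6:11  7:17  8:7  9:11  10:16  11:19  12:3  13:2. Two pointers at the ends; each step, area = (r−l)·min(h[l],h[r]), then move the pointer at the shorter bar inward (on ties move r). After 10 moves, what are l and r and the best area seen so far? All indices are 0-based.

l=4, r=7, best area=133

[0,13] min(5,2)*13=26 best=26 * → r--
[0,12] min(5,3)*12=36 best=36 * → r--
[0,11] min(5,19)*11=55 best=55 * → l++
[1,11] min(2,19)*10=20 best=55 → l++
[2,11] min(7,19)*9=63 best=63 * → l++
[3,11] min(10,19)*8=80 best=80 * → l++
[4,11] min(19,19)*7=133 best=133 * → r--
[4,10] min(19,16)*6=96 best=133 → r--
[4,9] min(19,11)*5=55 best=133 → r--
[4,8] min(19,7)*4=28 best=133 → r--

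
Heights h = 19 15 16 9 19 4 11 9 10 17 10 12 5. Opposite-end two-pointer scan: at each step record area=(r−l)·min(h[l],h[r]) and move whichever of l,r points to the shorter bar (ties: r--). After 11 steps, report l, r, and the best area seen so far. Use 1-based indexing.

l=1, r=2, best area=153

[1,13] min(19,5)*12=60 best=60 * → r--
[1,12] min(19,12)*11=132 best=132 * → r--
[1,11] min(19,10)*10=100 best=132 → r--
[1,10] min(19,17)*9=153 best=153 * → r--
[1,9] min(19,10)*8=80 best=153 → r--
[1,8] min(19,9)*7=63 best=153 → r--
[1,7] min(19,11)*6=66 best=153 → r--
[1,6] min(19,4)*5=20 best=153 → r--
[1,5] min(19,19)*4=76 best=153 → r--
[1,4] min(19,9)*3=27 best=153 → r--
[1,3] min(19,16)*2=32 best=153 → r--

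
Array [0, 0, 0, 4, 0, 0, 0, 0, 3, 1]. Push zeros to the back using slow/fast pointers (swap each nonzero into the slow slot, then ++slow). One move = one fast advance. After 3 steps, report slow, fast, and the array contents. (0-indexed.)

(s=0,f=0) a[fast]=0 → fast++
(s=0,f=1) a[fast]=0 → fast++
(s=0,f=2) a[fast]=0 → fast++

slow=0, fast=3, a=[0, 0, 0, 4, 0, 0, 0, 0, 3, 1]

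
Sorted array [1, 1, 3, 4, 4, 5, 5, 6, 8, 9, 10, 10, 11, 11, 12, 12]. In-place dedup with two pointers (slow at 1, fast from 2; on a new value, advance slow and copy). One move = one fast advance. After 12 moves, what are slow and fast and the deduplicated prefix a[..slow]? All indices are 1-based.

slow=1 fast=2: a[fast]=1=a[slow] dup, fast++
slow=1 fast=3: a[fast]=3≠a[slow]=1 write a[2]=3, slow++,fast++
slow=2 fast=4: a[fast]=4≠a[slow]=3 write a[3]=4, slow++,fast++
slow=3 fast=5: a[fast]=4=a[slow] dup, fast++
slow=3 fast=6: a[fast]=5≠a[slow]=4 write a[4]=5, slow++,fast++
slow=4 fast=7: a[fast]=5=a[slow] dup, fast++
slow=4 fast=8: a[fast]=6≠a[slow]=5 write a[5]=6, slow++,fast++
slow=5 fast=9: a[fast]=8≠a[slow]=6 write a[6]=8, slow++,fast++
slow=6 fast=10: a[fast]=9≠a[slow]=8 write a[7]=9, slow++,fast++
slow=7 fast=11: a[fast]=10≠a[slow]=9 write a[8]=10, slow++,fast++
slow=8 fast=12: a[fast]=10=a[slow] dup, fast++
slow=8 fast=13: a[fast]=11≠a[slow]=10 write a[9]=11, slow++,fast++

slow=9, fast=14, prefix=[1, 3, 4, 5, 6, 8, 9, 10, 11]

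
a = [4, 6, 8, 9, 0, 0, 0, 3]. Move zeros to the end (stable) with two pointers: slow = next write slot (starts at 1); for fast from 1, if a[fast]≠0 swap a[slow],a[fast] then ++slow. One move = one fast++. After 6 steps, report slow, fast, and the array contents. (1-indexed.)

slow=1 fast=1: a[fast]=4≠0 swap→a[1]=4, slow++,fast++
slow=2 fast=2: a[fast]=6≠0 swap→a[2]=6, slow++,fast++
slow=3 fast=3: a[fast]=8≠0 swap→a[3]=8, slow++,fast++
slow=4 fast=4: a[fast]=9≠0 swap→a[4]=9, slow++,fast++
slow=5 fast=5: a[fast]=0, fast++
slow=5 fast=6: a[fast]=0, fast++

slow=5, fast=7, a=[4, 6, 8, 9, 0, 0, 0, 3]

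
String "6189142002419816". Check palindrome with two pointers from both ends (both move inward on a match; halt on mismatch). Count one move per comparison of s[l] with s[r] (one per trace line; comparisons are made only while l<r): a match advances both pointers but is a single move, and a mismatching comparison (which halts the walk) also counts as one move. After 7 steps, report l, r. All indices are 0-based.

l=7, r=8

[0,15] '6'=='6' → l++,r--
[1,14] '1'=='1' → l++,r--
[2,13] '8'=='8' → l++,r--
[3,12] '9'=='9' → l++,r--
[4,11] '1'=='1' → l++,r--
[5,10] '4'=='4' → l++,r--
[6,9] '2'=='2' → l++,r--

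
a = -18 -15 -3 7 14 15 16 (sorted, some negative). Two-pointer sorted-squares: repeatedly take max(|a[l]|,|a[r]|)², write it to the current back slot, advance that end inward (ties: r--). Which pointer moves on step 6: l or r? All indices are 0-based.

[0,6] |-18|>|16| out[6]=324 → l++
[1,6] |-15|<=|16| out[5]=256 → r--
[1,5] |-15|<=|15| out[4]=225 → r--
[1,4] |-15|>|14| out[3]=225 → l++
[2,4] |-3|<=|14| out[2]=196 → r--
[2,3] |-3|<=|7| out[1]=49 → r--

r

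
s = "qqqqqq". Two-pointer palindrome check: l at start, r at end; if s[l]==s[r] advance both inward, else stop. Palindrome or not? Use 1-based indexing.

[1,6] 'q'=='q' → l++,r--
[2,5] 'q'=='q' → l++,r--
[3,4] 'q'=='q' → l++,r--

palindrome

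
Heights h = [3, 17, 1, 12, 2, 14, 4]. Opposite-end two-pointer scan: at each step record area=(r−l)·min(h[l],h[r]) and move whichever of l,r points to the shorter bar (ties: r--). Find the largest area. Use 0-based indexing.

max area = 56

l=0 r=6: min(3,4)*6=18 best=18 *, l++
l=1 r=6: min(17,4)*5=20 best=20 *, r--
l=1 r=5: min(17,14)*4=56 best=56 *, r--
l=1 r=4: min(17,2)*3=6 best=56, r--
l=1 r=3: min(17,12)*2=24 best=56, r--
l=1 r=2: min(17,1)*1=1 best=56, r--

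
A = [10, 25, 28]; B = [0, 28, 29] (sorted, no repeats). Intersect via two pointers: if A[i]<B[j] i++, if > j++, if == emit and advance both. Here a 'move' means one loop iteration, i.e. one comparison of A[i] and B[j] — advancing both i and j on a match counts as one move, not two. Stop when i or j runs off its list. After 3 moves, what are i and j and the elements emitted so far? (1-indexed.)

i=3, j=2, emitted=[]

i=1 j=1: 10>0, j++
i=1 j=2: 10<28, i++
i=2 j=2: 25<28, i++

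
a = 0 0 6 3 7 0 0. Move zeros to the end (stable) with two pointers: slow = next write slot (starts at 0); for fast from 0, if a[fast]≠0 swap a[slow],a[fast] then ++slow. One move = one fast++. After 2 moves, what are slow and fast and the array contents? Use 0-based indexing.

slow=0, fast=2, a=[0, 0, 6, 3, 7, 0, 0]

slow=0 fast=0: a[fast]=0, fast++
slow=0 fast=1: a[fast]=0, fast++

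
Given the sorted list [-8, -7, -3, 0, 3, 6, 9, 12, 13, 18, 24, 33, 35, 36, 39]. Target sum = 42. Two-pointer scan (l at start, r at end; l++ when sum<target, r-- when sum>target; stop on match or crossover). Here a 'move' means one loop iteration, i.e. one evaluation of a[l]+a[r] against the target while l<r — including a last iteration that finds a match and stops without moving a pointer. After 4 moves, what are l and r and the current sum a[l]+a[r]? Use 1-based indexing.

l=5, r=15, sum=42

[1,15] -8+39=31 <42 → l++
[2,15] -7+39=32 <42 → l++
[3,15] -3+39=36 <42 → l++
[4,15] 0+39=39 <42 → l++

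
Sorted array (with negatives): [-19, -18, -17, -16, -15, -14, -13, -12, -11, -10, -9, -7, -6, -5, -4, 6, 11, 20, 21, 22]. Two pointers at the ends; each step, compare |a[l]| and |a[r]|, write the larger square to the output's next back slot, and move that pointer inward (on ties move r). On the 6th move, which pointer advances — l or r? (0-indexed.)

l

l=0 r=19: |-19|<=|22| out[19]=484, r--
l=0 r=18: |-19|<=|21| out[18]=441, r--
l=0 r=17: |-19|<=|20| out[17]=400, r--
l=0 r=16: |-19|>|11| out[16]=361, l++
l=1 r=16: |-18|>|11| out[15]=324, l++
l=2 r=16: |-17|>|11| out[14]=289, l++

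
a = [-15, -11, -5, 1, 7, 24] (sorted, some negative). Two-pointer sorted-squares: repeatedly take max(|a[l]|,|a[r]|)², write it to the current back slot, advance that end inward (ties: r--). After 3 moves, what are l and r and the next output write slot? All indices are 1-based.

l=1 r=6: |-15|<=|24| out[6]=576, r--
l=1 r=5: |-15|>|7| out[5]=225, l++
l=2 r=5: |-11|>|7| out[4]=121, l++

l=3, r=5, next write slot=3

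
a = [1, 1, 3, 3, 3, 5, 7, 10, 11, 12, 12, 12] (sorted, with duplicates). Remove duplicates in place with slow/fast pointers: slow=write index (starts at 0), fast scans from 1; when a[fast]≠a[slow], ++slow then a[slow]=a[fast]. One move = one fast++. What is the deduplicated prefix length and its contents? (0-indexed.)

(s=0,f=1) a[fast]=1=a[slow] dup → fast++
(s=0,f=2) a[fast]=3≠a[slow]=1 write a[1]=3 → slow++,fast++
(s=1,f=3) a[fast]=3=a[slow] dup → fast++
(s=1,f=4) a[fast]=3=a[slow] dup → fast++
(s=1,f=5) a[fast]=5≠a[slow]=3 write a[2]=5 → slow++,fast++
(s=2,f=6) a[fast]=7≠a[slow]=5 write a[3]=7 → slow++,fast++
(s=3,f=7) a[fast]=10≠a[slow]=7 write a[4]=10 → slow++,fast++
(s=4,f=8) a[fast]=11≠a[slow]=10 write a[5]=11 → slow++,fast++
(s=5,f=9) a[fast]=12≠a[slow]=11 write a[6]=12 → slow++,fast++
(s=6,f=10) a[fast]=12=a[slow] dup → fast++
(s=6,f=11) a[fast]=12=a[slow] dup → fast++

length 7; prefix = [1, 3, 5, 7, 10, 11, 12]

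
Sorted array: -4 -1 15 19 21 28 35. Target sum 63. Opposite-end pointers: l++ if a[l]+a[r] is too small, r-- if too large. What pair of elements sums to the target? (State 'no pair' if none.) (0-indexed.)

[0,6] -4+35=31 <63 → l++
[1,6] -1+35=34 <63 → l++
[2,6] 15+35=50 <63 → l++
[3,6] 19+35=54 <63 → l++
[4,6] 21+35=56 <63 → l++
[5,6] 28+35=63 → found

(28, 35)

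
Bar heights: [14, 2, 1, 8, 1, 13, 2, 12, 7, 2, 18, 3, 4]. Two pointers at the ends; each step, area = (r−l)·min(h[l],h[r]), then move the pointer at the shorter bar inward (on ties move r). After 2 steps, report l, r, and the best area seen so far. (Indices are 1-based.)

[1,13] min(14,4)*12=48 best=48 * → r--
[1,12] min(14,3)*11=33 best=48 → r--

l=1, r=11, best area=48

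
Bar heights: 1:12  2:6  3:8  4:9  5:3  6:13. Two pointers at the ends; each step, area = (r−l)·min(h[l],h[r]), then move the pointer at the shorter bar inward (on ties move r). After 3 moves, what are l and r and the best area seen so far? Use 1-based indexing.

[1,6] min(12,13)*5=60 best=60 * → l++
[2,6] min(6,13)*4=24 best=60 → l++
[3,6] min(8,13)*3=24 best=60 → l++

l=4, r=6, best area=60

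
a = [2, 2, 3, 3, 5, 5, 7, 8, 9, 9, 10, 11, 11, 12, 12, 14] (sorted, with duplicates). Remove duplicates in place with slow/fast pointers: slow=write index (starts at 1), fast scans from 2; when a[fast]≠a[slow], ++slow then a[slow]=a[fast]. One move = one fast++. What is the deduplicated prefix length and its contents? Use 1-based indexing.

length 10; prefix = [2, 3, 5, 7, 8, 9, 10, 11, 12, 14]

(s=1,f=2) a[fast]=2=a[slow] dup → fast++
(s=1,f=3) a[fast]=3≠a[slow]=2 write a[2]=3 → slow++,fast++
(s=2,f=4) a[fast]=3=a[slow] dup → fast++
(s=2,f=5) a[fast]=5≠a[slow]=3 write a[3]=5 → slow++,fast++
(s=3,f=6) a[fast]=5=a[slow] dup → fast++
(s=3,f=7) a[fast]=7≠a[slow]=5 write a[4]=7 → slow++,fast++
(s=4,f=8) a[fast]=8≠a[slow]=7 write a[5]=8 → slow++,fast++
(s=5,f=9) a[fast]=9≠a[slow]=8 write a[6]=9 → slow++,fast++
(s=6,f=10) a[fast]=9=a[slow] dup → fast++
(s=6,f=11) a[fast]=10≠a[slow]=9 write a[7]=10 → slow++,fast++
(s=7,f=12) a[fast]=11≠a[slow]=10 write a[8]=11 → slow++,fast++
(s=8,f=13) a[fast]=11=a[slow] dup → fast++
(s=8,f=14) a[fast]=12≠a[slow]=11 write a[9]=12 → slow++,fast++
(s=9,f=15) a[fast]=12=a[slow] dup → fast++
(s=9,f=16) a[fast]=14≠a[slow]=12 write a[10]=14 → slow++,fast++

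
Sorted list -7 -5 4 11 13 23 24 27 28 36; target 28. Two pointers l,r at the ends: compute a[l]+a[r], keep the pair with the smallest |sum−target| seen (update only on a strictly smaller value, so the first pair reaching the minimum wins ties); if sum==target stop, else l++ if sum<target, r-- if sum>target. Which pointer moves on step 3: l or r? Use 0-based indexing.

l

l=0 r=9: -7+36=29 d=1 *, r--
l=0 r=8: -7+28=21 d=7, l++
l=1 r=8: -5+28=23 d=5, l++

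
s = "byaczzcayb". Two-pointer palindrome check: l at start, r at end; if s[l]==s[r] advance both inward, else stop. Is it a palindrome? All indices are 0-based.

l=0 r=9: 'b'=='b', l++,r--
l=1 r=8: 'y'=='y', l++,r--
l=2 r=7: 'a'=='a', l++,r--
l=3 r=6: 'c'=='c', l++,r--
l=4 r=5: 'z'=='z', l++,r--

palindrome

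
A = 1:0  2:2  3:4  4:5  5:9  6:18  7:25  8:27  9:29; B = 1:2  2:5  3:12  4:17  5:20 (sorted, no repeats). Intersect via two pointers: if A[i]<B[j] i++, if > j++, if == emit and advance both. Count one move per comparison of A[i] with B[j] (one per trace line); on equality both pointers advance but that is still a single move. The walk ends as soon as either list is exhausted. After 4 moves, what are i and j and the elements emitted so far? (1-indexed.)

i=5, j=3, emitted=[2, 5]

i=1 j=1: 0<2, i++
i=2 j=1: 2==2 emit, i++,j++
i=3 j=2: 4<5, i++
i=4 j=2: 5==5 emit, i++,j++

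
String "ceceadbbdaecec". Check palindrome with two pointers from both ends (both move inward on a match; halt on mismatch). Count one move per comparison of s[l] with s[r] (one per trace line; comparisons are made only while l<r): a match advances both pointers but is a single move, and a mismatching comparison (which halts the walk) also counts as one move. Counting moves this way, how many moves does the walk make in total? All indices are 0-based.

l=0 r=13: 'c'=='c', l++,r--
l=1 r=12: 'e'=='e', l++,r--
l=2 r=11: 'c'=='c', l++,r--
l=3 r=10: 'e'=='e', l++,r--
l=4 r=9: 'a'=='a', l++,r--
l=5 r=8: 'd'=='d', l++,r--
l=6 r=7: 'b'=='b', l++,r--

7 moves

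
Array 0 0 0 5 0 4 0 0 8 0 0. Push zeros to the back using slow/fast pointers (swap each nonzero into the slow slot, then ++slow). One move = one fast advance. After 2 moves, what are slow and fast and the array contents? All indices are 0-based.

(s=0,f=0) a[fast]=0 → fast++
(s=0,f=1) a[fast]=0 → fast++

slow=0, fast=2, a=[0, 0, 0, 5, 0, 4, 0, 0, 8, 0, 0]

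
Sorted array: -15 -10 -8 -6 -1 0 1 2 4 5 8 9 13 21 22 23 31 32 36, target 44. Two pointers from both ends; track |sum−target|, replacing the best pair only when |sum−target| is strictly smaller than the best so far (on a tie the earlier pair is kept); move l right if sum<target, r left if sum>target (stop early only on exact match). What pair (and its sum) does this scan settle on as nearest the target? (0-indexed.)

l=0 r=18: -15+36=21 d=23 *, l++
l=1 r=18: -10+36=26 d=18 *, l++
l=2 r=18: -8+36=28 d=16 *, l++
l=3 r=18: -6+36=30 d=14 *, l++
l=4 r=18: -1+36=35 d=9 *, l++
l=5 r=18: 0+36=36 d=8 *, l++
l=6 r=18: 1+36=37 d=7 *, l++
l=7 r=18: 2+36=38 d=6 *, l++
l=8 r=18: 4+36=40 d=4 *, l++
l=9 r=18: 5+36=41 d=3 *, l++
l=10 r=18: 8+36=44 d=0 *, stop

pair (8, 36) with sum 44 (|Δ|=0)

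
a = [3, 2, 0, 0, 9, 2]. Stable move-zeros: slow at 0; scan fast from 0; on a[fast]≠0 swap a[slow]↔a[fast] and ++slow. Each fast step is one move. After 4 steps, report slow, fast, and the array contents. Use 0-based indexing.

(s=0,f=0) a[fast]=3≠0 swap→a[0]=3 → slow++,fast++
(s=1,f=1) a[fast]=2≠0 swap→a[1]=2 → slow++,fast++
(s=2,f=2) a[fast]=0 → fast++
(s=2,f=3) a[fast]=0 → fast++

slow=2, fast=4, a=[3, 2, 0, 0, 9, 2]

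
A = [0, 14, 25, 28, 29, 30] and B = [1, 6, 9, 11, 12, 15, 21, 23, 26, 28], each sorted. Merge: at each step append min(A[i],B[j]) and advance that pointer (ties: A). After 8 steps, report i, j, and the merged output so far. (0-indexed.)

[i=0,j=0] A[i]=0<=B[j]=1 take 0 → i++
[i=1,j=0] A[i]=14>B[j]=1 take 1 → j++
[i=1,j=1] A[i]=14>B[j]=6 take 6 → j++
[i=1,j=2] A[i]=14>B[j]=9 take 9 → j++
[i=1,j=3] A[i]=14>B[j]=11 take 11 → j++
[i=1,j=4] A[i]=14>B[j]=12 take 12 → j++
[i=1,j=5] A[i]=14<=B[j]=15 take 14 → i++
[i=2,j=5] A[i]=25>B[j]=15 take 15 → j++

i=2, j=6, merged so far=[0, 1, 6, 9, 11, 12, 14, 15]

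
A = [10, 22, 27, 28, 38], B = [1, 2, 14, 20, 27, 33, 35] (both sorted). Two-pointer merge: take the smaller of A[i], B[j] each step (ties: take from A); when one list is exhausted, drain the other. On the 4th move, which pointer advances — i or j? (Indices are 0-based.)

[i=0,j=0] A[i]=10>B[j]=1 take 1 → j++
[i=0,j=1] A[i]=10>B[j]=2 take 2 → j++
[i=0,j=2] A[i]=10<=B[j]=14 take 10 → i++
[i=1,j=2] A[i]=22>B[j]=14 take 14 → j++

j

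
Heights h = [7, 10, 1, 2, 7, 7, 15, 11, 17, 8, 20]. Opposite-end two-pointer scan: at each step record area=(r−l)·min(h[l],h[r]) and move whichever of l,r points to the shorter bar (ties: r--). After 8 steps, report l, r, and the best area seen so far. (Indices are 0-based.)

l=8, r=10, best area=90

[0,10] min(7,20)*10=70 best=70 * → l++
[1,10] min(10,20)*9=90 best=90 * → l++
[2,10] min(1,20)*8=8 best=90 → l++
[3,10] min(2,20)*7=14 best=90 → l++
[4,10] min(7,20)*6=42 best=90 → l++
[5,10] min(7,20)*5=35 best=90 → l++
[6,10] min(15,20)*4=60 best=90 → l++
[7,10] min(11,20)*3=33 best=90 → l++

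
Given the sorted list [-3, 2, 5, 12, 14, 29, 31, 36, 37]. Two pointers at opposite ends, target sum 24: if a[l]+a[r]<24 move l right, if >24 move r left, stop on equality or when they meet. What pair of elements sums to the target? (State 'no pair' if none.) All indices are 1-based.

no pair

l=1 r=9: -3+37=34 >24, r--
l=1 r=8: -3+36=33 >24, r--
l=1 r=7: -3+31=28 >24, r--
l=1 r=6: -3+29=26 >24, r--
l=1 r=5: -3+14=11 <24, l++
l=2 r=5: 2+14=16 <24, l++
l=3 r=5: 5+14=19 <24, l++
l=4 r=5: 12+14=26 >24, r--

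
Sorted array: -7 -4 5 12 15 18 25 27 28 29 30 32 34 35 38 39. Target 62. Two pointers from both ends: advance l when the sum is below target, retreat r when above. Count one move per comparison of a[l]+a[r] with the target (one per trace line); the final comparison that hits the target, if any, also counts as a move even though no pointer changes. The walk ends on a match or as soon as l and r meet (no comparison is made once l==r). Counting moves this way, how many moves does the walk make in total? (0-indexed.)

10 moves

[0,15] -7+39=32 <62 → l++
[1,15] -4+39=35 <62 → l++
[2,15] 5+39=44 <62 → l++
[3,15] 12+39=51 <62 → l++
[4,15] 15+39=54 <62 → l++
[5,15] 18+39=57 <62 → l++
[6,15] 25+39=64 >62 → r--
[6,14] 25+38=63 >62 → r--
[6,13] 25+35=60 <62 → l++
[7,13] 27+35=62 → found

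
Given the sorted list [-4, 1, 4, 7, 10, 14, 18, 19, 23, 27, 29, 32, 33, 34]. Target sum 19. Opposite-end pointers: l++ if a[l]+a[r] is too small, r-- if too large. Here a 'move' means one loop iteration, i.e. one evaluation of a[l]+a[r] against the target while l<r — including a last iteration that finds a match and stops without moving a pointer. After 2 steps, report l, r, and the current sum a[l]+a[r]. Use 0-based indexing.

l=0, r=11, sum=28

l=0 r=13: -4+34=30 >19, r--
l=0 r=12: -4+33=29 >19, r--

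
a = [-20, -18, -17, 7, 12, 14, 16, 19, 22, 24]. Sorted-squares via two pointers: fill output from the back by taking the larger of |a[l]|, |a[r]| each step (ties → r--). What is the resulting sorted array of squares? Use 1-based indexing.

l=1 r=10: |-20|<=|24| out[10]=576, r--
l=1 r=9: |-20|<=|22| out[9]=484, r--
l=1 r=8: |-20|>|19| out[8]=400, l++
l=2 r=8: |-18|<=|19| out[7]=361, r--
l=2 r=7: |-18|>|16| out[6]=324, l++
l=3 r=7: |-17|>|16| out[5]=289, l++
l=4 r=7: |7|<=|16| out[4]=256, r--
l=4 r=6: |7|<=|14| out[3]=196, r--
l=4 r=5: |7|<=|12| out[2]=144, r--
l=4 r=4: |7|<=|7| out[1]=49, r--

[49, 144, 196, 256, 289, 324, 361, 400, 484, 576]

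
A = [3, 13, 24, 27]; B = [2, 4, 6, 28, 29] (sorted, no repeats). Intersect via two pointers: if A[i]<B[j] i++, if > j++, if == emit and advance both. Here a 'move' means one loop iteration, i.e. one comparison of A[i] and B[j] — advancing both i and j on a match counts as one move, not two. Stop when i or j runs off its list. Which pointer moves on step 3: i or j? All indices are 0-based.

i=0 j=0: 3>2, j++
i=0 j=1: 3<4, i++
i=1 j=1: 13>4, j++

j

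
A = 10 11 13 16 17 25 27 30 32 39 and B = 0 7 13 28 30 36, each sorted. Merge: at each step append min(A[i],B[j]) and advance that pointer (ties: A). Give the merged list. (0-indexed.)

[i=0,j=0] A[i]=10>B[j]=0 take 0 → j++
[i=0,j=1] A[i]=10>B[j]=7 take 7 → j++
[i=0,j=2] A[i]=10<=B[j]=13 take 10 → i++
[i=1,j=2] A[i]=11<=B[j]=13 take 11 → i++
[i=2,j=2] A[i]=13<=B[j]=13 take 13 → i++
[i=3,j=2] A[i]=16>B[j]=13 take 13 → j++
[i=3,j=3] A[i]=16<=B[j]=28 take 16 → i++
[i=4,j=3] A[i]=17<=B[j]=28 take 17 → i++
[i=5,j=3] A[i]=25<=B[j]=28 take 25 → i++
[i=6,j=3] A[i]=27<=B[j]=28 take 27 → i++
[i=7,j=3] A[i]=30>B[j]=28 take 28 → j++
[i=7,j=4] A[i]=30<=B[j]=30 take 30 → i++
[i=8,j=4] A[i]=32>B[j]=30 take 30 → j++
[i=8,j=5] A[i]=32<=B[j]=36 take 32 → i++
[i=9,j=5] A[i]=39>B[j]=36 take 36 → j++
[i=9,j=6] B done, take A[i]=39 → i++

[0, 7, 10, 11, 13, 13, 16, 17, 25, 27, 28, 30, 30, 32, 36, 39]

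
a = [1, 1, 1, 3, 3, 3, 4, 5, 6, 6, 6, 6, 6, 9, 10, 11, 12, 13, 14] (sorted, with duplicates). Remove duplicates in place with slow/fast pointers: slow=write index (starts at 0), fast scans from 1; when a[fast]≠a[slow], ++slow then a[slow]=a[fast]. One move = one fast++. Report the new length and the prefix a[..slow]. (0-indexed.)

length 11; prefix = [1, 3, 4, 5, 6, 9, 10, 11, 12, 13, 14]

slow=0 fast=1: a[fast]=1=a[slow] dup, fast++
slow=0 fast=2: a[fast]=1=a[slow] dup, fast++
slow=0 fast=3: a[fast]=3≠a[slow]=1 write a[1]=3, slow++,fast++
slow=1 fast=4: a[fast]=3=a[slow] dup, fast++
slow=1 fast=5: a[fast]=3=a[slow] dup, fast++
slow=1 fast=6: a[fast]=4≠a[slow]=3 write a[2]=4, slow++,fast++
slow=2 fast=7: a[fast]=5≠a[slow]=4 write a[3]=5, slow++,fast++
slow=3 fast=8: a[fast]=6≠a[slow]=5 write a[4]=6, slow++,fast++
slow=4 fast=9: a[fast]=6=a[slow] dup, fast++
slow=4 fast=10: a[fast]=6=a[slow] dup, fast++
slow=4 fast=11: a[fast]=6=a[slow] dup, fast++
slow=4 fast=12: a[fast]=6=a[slow] dup, fast++
slow=4 fast=13: a[fast]=9≠a[slow]=6 write a[5]=9, slow++,fast++
slow=5 fast=14: a[fast]=10≠a[slow]=9 write a[6]=10, slow++,fast++
slow=6 fast=15: a[fast]=11≠a[slow]=10 write a[7]=11, slow++,fast++
slow=7 fast=16: a[fast]=12≠a[slow]=11 write a[8]=12, slow++,fast++
slow=8 fast=17: a[fast]=13≠a[slow]=12 write a[9]=13, slow++,fast++
slow=9 fast=18: a[fast]=14≠a[slow]=13 write a[10]=14, slow++,fast++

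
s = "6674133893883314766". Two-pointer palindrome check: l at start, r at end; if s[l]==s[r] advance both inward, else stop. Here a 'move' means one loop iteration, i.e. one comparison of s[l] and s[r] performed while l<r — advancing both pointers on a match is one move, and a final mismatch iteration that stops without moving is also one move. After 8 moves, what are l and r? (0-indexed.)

l=0 r=18: '6'=='6', l++,r--
l=1 r=17: '6'=='6', l++,r--
l=2 r=16: '7'=='7', l++,r--
l=3 r=15: '4'=='4', l++,r--
l=4 r=14: '1'=='1', l++,r--
l=5 r=13: '3'=='3', l++,r--
l=6 r=12: '3'=='3', l++,r--
l=7 r=11: '8'=='8', l++,r--

l=8, r=10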